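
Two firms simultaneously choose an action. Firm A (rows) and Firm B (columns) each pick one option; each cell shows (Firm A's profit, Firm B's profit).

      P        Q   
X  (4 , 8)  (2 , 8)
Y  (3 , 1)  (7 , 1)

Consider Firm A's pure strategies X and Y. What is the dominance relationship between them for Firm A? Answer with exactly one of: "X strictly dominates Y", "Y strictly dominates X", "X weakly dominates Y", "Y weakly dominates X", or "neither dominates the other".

neither dominates the other

Compare X to Y across each opponent action: P: 4>3, Q: 2<7.
X does better at P but worse at Q; neither strategy dominates the other.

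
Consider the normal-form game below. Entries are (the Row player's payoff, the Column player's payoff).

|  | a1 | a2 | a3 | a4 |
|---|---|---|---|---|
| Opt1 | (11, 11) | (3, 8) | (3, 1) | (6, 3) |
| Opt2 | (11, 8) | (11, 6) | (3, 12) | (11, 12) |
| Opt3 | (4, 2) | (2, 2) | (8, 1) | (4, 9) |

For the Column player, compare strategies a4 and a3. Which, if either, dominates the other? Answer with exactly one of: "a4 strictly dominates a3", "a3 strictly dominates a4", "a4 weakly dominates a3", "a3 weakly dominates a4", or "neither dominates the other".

Compare a4 to a3 across every action of the Row player: Opt1: 3>1, Opt2: 12=12, Opt3: 9>1.
a4 is at least as good everywhere and strictly better somewhere (tied only at Opt2), so a4 weakly but not strictly dominates a3.

a4 weakly dominates a3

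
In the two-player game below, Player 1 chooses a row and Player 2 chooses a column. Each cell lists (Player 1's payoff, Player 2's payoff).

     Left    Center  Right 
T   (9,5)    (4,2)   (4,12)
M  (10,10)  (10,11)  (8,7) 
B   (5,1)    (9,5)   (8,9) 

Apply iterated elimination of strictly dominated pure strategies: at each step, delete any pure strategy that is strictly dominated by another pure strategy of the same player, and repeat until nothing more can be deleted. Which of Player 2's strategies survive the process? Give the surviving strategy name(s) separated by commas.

Center, Right

Row T is eliminated: M beats it against every remaining column (Left: 10>9, Center: 10>4, Right: 8>4).
Player 2's strategy Left is strictly dominated by Center (M: 11>10, B: 5>1) and is removed.
Among the remaining strategies, none is strictly dominated by another pure strategy of the same player, so the elimination stops.
Surviving strategies — Player 1: {M, B}; Player 2: {Center, Right}.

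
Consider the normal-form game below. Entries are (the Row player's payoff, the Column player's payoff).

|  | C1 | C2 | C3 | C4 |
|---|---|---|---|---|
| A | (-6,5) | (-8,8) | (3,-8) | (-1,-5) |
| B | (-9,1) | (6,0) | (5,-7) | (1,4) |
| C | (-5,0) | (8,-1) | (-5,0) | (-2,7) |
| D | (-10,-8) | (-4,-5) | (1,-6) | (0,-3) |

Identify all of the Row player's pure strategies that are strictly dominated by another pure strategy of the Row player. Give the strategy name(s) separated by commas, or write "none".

D

A: no other strategy beats it everywhere (B at C1 (-6>-9); C at C3 (3>-5); D at C1 (-6>-10)).
B is not dominated — it holds its own against A at C2 (6>-8); C at C3 (5>-5); D at C1 (-9>-10).
C: no other strategy beats it everywhere (A at C1 (-5>-6); B at C1 (-5>-9); D at C1 (-5>-10)).
D: dominated, since B does at least as well everywhere (C1: -9>-10, C2: 6>-4, C3: 5>1, C4: 1>0).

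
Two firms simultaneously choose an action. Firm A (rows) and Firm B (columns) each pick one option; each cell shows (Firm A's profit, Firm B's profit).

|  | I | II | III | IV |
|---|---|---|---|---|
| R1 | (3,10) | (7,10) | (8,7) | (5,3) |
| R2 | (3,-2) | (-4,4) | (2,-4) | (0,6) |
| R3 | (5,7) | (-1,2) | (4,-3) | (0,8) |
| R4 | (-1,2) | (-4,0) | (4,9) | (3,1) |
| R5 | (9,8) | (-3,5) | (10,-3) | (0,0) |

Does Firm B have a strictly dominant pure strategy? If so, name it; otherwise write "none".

I fails to dominate II at R1 (10=10).
II fails to dominate I at R1 (10=10).
III fails to dominate I at R1 (7<10).
IV fails to dominate I at R1 (3<10).
No single strategy dominates all the others.

none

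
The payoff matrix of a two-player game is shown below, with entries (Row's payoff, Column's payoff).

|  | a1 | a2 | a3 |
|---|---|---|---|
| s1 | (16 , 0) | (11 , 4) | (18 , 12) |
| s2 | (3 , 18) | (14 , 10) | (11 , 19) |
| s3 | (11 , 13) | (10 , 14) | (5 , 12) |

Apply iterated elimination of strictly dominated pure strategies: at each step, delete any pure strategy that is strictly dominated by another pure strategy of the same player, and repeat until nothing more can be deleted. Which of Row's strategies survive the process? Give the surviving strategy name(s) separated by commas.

Row s3 is eliminated: s1 beats it against every remaining column (a1: 16>11, a2: 11>10, a3: 18>5).
For Column, a3 strictly dominates a1 on the remaining rows (s1: 12>0, s2: 19>18); eliminate a1.
For Column, a3 strictly dominates a2 on the remaining rows (s1: 12>4, s2: 19>10); eliminate a2.
Row s2 is eliminated: s1 beats it against every remaining column (a3: 18>11).
Among the remaining strategies, none is strictly dominated by another pure strategy of the same player, so the elimination stops.
Surviving strategies — Row: {s1}; Column: {a3}.

s1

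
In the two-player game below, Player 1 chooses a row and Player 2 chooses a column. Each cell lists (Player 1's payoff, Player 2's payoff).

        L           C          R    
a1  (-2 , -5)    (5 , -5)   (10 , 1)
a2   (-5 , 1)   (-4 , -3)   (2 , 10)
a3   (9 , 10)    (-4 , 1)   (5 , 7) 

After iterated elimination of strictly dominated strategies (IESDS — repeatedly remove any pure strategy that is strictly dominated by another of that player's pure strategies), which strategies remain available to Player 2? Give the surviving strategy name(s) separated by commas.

L, R

For Player 1, a1 strictly dominates a2 on the remaining columns (L: -2>-5, C: 5>-4, R: 10>2); eliminate a2.
For Player 2, R strictly dominates C on the remaining rows (a1: 1>-5, a3: 7>1); eliminate C.
Among the remaining strategies, none is strictly dominated by another pure strategy of the same player, so the elimination stops.
Surviving strategies — Player 1: {a1, a3}; Player 2: {L, R}.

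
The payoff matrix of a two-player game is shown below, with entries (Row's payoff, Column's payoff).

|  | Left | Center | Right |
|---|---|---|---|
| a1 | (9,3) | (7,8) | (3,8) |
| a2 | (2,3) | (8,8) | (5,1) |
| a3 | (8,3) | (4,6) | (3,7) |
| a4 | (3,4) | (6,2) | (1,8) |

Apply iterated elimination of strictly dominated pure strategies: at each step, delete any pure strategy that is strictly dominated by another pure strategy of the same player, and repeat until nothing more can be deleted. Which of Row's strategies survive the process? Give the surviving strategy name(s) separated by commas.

For Row, a1 strictly dominates a4 on the remaining columns (Left: 9>3, Center: 7>6, Right: 3>1); eliminate a4.
Column Left is eliminated: Center beats it against every remaining row (a1: 8>3, a2: 8>3, a3: 6>3).
Row a1 is eliminated: a2 beats it against every remaining column (Center: 8>7, Right: 5>3).
For Row, a2 strictly dominates a3 on the remaining columns (Center: 8>4, Right: 5>3); eliminate a3.
Column's strategy Right is strictly dominated by Center (a2: 8>1) and is removed.
Among the remaining strategies, none is strictly dominated by another pure strategy of the same player, so the elimination stops.
Surviving strategies — Row: {a2}; Column: {Center}.

a2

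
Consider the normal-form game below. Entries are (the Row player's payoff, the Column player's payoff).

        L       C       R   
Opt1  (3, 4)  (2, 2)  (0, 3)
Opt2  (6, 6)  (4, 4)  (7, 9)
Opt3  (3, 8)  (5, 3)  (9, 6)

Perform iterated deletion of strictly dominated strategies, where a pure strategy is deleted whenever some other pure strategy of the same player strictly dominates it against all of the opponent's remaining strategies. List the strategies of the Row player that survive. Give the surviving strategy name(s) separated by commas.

Opt2, Opt3

For the Row player, Opt2 strictly dominates Opt1 on the remaining columns (L: 6>3, C: 4>2, R: 7>0); eliminate Opt1.
Column C is eliminated: L beats it against every remaining row (Opt2: 6>4, Opt3: 8>3).
Among the remaining strategies, none is strictly dominated by another pure strategy of the same player, so the elimination stops.
Surviving strategies — the Row player: {Opt2, Opt3}; the Column player: {L, R}.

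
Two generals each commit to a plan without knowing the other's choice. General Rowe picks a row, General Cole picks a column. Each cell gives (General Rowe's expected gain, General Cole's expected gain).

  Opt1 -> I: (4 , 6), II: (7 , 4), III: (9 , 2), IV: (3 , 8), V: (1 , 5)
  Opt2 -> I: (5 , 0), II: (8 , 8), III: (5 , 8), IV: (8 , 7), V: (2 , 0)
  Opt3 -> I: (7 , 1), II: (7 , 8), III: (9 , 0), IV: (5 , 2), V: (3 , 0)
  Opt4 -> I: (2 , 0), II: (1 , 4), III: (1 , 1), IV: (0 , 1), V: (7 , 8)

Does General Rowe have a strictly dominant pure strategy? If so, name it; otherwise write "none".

none

Opt1 fails to dominate Opt2 at I (4<5).
Opt2 fails to dominate Opt1 at III (5<9).
Opt3 fails to dominate Opt1 at II (7=7).
Opt4 fails to dominate Opt1 at I (2<4).
No single strategy dominates all the others.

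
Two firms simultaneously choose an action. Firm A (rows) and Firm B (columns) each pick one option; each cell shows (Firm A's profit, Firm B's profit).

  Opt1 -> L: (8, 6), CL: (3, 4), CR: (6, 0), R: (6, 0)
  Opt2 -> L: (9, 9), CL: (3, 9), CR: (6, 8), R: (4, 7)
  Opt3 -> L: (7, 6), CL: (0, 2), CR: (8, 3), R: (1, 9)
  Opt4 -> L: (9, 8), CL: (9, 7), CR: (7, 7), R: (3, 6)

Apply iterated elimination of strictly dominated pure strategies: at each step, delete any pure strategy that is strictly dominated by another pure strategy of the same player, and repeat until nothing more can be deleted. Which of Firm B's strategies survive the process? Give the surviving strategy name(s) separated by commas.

For Firm B, L strictly dominates CR on the remaining rows (Opt1: 6>0, Opt2: 9>8, Opt3: 6>3, Opt4: 8>7); eliminate CR.
Firm A's strategy Opt3 is strictly dominated by Opt1 (L: 8>7, CL: 3>0, R: 6>1) and is removed.
Firm B's strategy R is strictly dominated by L (Opt1: 6>0, Opt2: 9>7, Opt4: 8>6) and is removed.
For Firm A, Opt4 strictly dominates Opt1 on the remaining columns (L: 9>8, CL: 9>3); eliminate Opt1.
Among the remaining strategies, none is strictly dominated by another pure strategy of the same player, so the elimination stops.
Surviving strategies — Firm A: {Opt2, Opt4}; Firm B: {L, CL}.

L, CL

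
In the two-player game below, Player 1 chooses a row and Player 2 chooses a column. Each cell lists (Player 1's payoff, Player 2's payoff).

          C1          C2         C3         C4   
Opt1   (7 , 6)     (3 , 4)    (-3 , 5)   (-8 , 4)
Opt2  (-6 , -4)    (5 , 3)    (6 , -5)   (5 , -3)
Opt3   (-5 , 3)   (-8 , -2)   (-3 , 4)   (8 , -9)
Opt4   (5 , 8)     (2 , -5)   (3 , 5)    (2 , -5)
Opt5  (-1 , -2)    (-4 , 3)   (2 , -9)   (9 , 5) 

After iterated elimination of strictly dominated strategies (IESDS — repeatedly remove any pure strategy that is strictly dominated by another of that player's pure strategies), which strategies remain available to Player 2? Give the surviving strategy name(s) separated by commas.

C1, C2, C4

Row Opt3 is eliminated: Opt5 beats it against every remaining column (C1: -1>-5, C2: -4>-8, C3: 2>-3, C4: 9>8).
For Player 2, C1 strictly dominates C3 on the remaining rows (Opt1: 6>5, Opt2: -4>-5, Opt4: 8>5, Opt5: -2>-9); eliminate C3.
Among the remaining strategies, none is strictly dominated by another pure strategy of the same player, so the elimination stops.
Surviving strategies — Player 1: {Opt1, Opt2, Opt4, Opt5}; Player 2: {C1, C2, C4}.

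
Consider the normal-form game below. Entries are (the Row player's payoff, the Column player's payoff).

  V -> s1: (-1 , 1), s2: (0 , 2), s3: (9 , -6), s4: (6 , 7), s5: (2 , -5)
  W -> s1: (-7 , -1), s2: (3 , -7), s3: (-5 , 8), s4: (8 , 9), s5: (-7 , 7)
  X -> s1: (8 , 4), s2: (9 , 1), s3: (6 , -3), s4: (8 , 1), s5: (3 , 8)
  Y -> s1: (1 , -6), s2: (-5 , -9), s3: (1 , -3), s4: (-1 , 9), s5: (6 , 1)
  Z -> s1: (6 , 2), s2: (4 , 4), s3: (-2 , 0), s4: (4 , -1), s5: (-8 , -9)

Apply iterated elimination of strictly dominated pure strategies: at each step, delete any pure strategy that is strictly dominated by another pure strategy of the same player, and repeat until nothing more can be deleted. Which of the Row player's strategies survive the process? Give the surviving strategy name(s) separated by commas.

Row Z is eliminated: X beats it against every remaining column (s1: 8>6, s2: 9>4, s3: 6>-2, s4: 8>4, s5: 3>-8).
The Column player's strategy s3 is strictly dominated by s4 (V: 7>-6, W: 9>8, X: 1>-3, Y: 9>-3) and is removed.
The Row player's strategy V is strictly dominated by X (s1: 8>-1, s2: 9>0, s4: 8>6, s5: 3>2) and is removed.
Column s1 is eliminated: s5 beats it against every remaining row (W: 7>-1, X: 8>4, Y: 1>-6).
Column s2 is eliminated: s5 beats it against every remaining row (W: 7>-7, X: 8>1, Y: 1>-9).
Among the remaining strategies, none is strictly dominated by another pure strategy of the same player, so the elimination stops.
Surviving strategies — the Row player: {W, X, Y}; the Column player: {s4, s5}.

W, X, Y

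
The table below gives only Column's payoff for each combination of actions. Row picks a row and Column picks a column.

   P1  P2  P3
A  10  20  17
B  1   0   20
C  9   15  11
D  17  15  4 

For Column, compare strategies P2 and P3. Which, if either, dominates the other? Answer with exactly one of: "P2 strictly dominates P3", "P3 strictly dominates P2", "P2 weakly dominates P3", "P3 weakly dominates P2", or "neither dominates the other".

P2's payoffs vs P3's, by Row's action — A: 20>17, B: 0<20, C: 15>11, D: 15>4.
P2 does better at A, C, D but worse at B; neither strategy dominates the other.

neither dominates the other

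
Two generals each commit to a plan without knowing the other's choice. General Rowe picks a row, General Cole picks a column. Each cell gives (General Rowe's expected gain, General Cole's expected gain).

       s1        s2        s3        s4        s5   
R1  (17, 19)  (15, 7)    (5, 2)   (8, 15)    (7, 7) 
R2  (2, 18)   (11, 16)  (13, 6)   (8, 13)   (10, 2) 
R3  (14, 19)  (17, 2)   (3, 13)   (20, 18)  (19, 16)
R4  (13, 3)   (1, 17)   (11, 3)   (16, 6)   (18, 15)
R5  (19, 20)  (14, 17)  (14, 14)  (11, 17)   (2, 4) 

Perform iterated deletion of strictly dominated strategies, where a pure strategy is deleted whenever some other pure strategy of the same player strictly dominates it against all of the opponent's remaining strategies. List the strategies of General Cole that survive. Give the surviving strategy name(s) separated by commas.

s1

Column s3 is eliminated: s4 beats it against every remaining row (R1: 15>2, R2: 13>6, R3: 18>13, R4: 6>3, R5: 17>14).
General Rowe's strategy R2 is strictly dominated by R3 (s1: 14>2, s2: 17>11, s4: 20>8, s5: 19>10) and is removed.
For General Rowe, R3 strictly dominates R4 on the remaining columns (s1: 14>13, s2: 17>1, s4: 20>16, s5: 19>18); eliminate R4.
Column s2 is eliminated: s1 beats it against every remaining row (R1: 19>7, R3: 19>2, R5: 20>17).
Column s4 is eliminated: s1 beats it against every remaining row (R1: 19>15, R3: 19>18, R5: 20>17).
For General Cole, s1 strictly dominates s5 on the remaining rows (R1: 19>7, R3: 19>16, R5: 20>4); eliminate s5.
General Rowe's strategy R1 is strictly dominated by R5 (s1: 19>17) and is removed.
Row R3 is eliminated: R5 beats it against every remaining column (s1: 19>14).
Among the remaining strategies, none is strictly dominated by another pure strategy of the same player, so the elimination stops.
Surviving strategies — General Rowe: {R5}; General Cole: {s1}.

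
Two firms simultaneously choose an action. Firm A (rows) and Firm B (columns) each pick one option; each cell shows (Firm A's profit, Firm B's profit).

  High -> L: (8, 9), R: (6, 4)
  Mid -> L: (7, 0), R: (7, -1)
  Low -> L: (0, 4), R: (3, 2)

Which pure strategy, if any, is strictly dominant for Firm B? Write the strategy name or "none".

L vs R: High: 9>4, Mid: 0>-1, Low: 4>2.
L strictly beats every other strategy against every opponent action, so it is strictly dominant.

L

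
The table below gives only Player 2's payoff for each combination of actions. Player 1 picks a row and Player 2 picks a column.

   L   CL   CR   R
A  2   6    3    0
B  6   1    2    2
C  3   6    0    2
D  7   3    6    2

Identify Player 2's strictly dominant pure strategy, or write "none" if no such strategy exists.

L fails to dominate CL at A (2<6).
CL fails to dominate L at B (1<6).
CR fails to dominate L at B (2<6).
R fails to dominate L at A (0<2).
No single strategy dominates all the others.

none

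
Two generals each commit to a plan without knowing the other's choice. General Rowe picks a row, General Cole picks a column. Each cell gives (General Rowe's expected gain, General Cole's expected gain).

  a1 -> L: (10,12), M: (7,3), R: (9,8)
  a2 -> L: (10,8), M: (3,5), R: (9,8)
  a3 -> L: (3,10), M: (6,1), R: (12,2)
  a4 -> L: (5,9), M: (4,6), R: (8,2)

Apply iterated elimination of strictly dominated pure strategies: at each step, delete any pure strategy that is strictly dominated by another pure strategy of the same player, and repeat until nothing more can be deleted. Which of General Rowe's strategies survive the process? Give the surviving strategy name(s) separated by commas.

a1, a2, a3

For General Rowe, a1 strictly dominates a4 on the remaining columns (L: 10>5, M: 7>4, R: 9>8); eliminate a4.
For General Cole, L strictly dominates M on the remaining rows (a1: 12>3, a2: 8>5, a3: 10>1); eliminate M.
Among the remaining strategies, none is strictly dominated by another pure strategy of the same player, so the elimination stops.
Surviving strategies — General Rowe: {a1, a2, a3}; General Cole: {L, R}.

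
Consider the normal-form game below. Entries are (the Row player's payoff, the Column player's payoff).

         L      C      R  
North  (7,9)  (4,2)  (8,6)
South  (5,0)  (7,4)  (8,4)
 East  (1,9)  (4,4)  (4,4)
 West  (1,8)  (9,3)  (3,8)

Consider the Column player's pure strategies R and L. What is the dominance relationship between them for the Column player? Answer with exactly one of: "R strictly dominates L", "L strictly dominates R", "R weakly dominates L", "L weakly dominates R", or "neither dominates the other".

neither dominates the other

R's payoffs vs L's, by the Row player's action — North: 6<9, South: 4>0, East: 4<9, West: 8=8.
R does better at South but worse at North, East; neither strategy dominates the other.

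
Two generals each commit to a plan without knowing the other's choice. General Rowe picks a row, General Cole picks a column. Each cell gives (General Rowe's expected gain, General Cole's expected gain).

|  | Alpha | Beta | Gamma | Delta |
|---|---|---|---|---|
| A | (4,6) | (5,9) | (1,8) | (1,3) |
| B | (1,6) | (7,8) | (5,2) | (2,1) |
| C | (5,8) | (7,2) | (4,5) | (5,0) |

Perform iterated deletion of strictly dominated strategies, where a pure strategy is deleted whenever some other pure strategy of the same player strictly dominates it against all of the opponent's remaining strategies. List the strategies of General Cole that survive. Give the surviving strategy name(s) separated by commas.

Row A is eliminated: C beats it against every remaining column (Alpha: 5>4, Beta: 7>5, Gamma: 4>1, Delta: 5>1).
General Cole's strategy Gamma is strictly dominated by Alpha (B: 6>2, C: 8>5) and is removed.
General Cole's strategy Delta is strictly dominated by Alpha (B: 6>1, C: 8>0) and is removed.
Among the remaining strategies, none is strictly dominated by another pure strategy of the same player, so the elimination stops.
Surviving strategies — General Rowe: {B, C}; General Cole: {Alpha, Beta}.

Alpha, Beta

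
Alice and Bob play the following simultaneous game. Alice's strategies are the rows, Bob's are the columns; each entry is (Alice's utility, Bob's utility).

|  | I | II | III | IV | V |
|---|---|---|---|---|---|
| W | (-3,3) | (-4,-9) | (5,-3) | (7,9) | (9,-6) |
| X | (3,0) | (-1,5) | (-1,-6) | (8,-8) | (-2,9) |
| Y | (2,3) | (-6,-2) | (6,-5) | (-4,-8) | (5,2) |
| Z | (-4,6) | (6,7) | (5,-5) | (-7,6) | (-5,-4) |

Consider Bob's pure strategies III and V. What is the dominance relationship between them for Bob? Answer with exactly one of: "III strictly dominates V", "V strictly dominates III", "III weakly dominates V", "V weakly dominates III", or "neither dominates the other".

neither dominates the other

III's payoffs vs V's, by Alice's action — W: -3>-6, X: -6<9, Y: -5<2, Z: -5<-4.
III does better at W but worse at X, Y, Z; neither strategy dominates the other.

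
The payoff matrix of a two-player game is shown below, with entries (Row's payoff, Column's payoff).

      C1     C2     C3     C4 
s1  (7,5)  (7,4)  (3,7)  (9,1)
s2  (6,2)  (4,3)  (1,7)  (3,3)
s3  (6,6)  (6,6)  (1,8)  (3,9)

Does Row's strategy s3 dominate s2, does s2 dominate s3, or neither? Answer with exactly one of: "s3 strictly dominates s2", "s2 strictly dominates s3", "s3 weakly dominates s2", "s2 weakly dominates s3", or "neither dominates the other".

s3 weakly dominates s2

Compare s3 to s2 across each choice by Column: C1: 6=6, C2: 6>4, C3: 1=1, C4: 3=3.
s3 is at least as good everywhere and strictly better somewhere (tied only at C1, C3, C4), so s3 weakly but not strictly dominates s2.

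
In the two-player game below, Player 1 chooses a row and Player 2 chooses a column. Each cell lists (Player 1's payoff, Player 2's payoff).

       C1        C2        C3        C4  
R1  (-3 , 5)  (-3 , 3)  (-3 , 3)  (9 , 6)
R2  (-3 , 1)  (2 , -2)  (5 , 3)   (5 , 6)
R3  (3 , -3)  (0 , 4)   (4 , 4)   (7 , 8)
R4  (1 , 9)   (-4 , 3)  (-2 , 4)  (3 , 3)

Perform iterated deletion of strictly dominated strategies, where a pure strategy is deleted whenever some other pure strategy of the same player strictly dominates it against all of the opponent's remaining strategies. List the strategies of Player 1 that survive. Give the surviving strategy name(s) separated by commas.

For Player 1, R3 strictly dominates R4 on the remaining columns (C1: 3>1, C2: 0>-4, C3: 4>-2, C4: 7>3); eliminate R4.
For Player 2, C4 strictly dominates C1 on the remaining rows (R1: 6>5, R2: 6>1, R3: 8>-3); eliminate C1.
For Player 2, C4 strictly dominates C2 on the remaining rows (R1: 6>3, R2: 6>-2, R3: 8>4); eliminate C2.
For Player 2, C4 strictly dominates C3 on the remaining rows (R1: 6>3, R2: 6>3, R3: 8>4); eliminate C3.
For Player 1, R1 strictly dominates R2 on the remaining columns (C4: 9>5); eliminate R2.
For Player 1, R1 strictly dominates R3 on the remaining columns (C4: 9>7); eliminate R3.
Among the remaining strategies, none is strictly dominated by another pure strategy of the same player, so the elimination stops.
Surviving strategies — Player 1: {R1}; Player 2: {C4}.

R1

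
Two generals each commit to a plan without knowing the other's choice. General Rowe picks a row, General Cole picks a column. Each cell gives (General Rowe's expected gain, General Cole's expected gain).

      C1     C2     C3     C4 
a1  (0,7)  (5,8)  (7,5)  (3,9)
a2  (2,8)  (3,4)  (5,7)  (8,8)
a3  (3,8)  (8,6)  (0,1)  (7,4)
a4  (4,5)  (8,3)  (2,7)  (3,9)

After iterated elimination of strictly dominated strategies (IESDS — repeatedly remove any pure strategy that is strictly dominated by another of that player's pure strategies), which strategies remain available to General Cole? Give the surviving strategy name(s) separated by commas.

C1, C4

Column C3 is eliminated: C4 beats it against every remaining row (a1: 9>5, a2: 8>7, a3: 4>1, a4: 9>7).
Row a1 is eliminated: a3 beats it against every remaining column (C1: 3>0, C2: 8>5, C4: 7>3).
General Cole's strategy C2 is strictly dominated by C1 (a2: 8>4, a3: 8>6, a4: 5>3) and is removed.
Among the remaining strategies, none is strictly dominated by another pure strategy of the same player, so the elimination stops.
Surviving strategies — General Rowe: {a2, a3, a4}; General Cole: {C1, C4}.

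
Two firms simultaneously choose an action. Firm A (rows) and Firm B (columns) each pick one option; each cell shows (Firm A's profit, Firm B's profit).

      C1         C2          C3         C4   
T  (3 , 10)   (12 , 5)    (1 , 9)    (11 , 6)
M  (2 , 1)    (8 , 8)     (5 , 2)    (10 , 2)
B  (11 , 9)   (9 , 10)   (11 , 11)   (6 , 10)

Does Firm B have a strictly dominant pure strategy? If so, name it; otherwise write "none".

C1 fails to dominate C2 at M (1<8).
C2 fails to dominate C1 at T (5<10).
C3 fails to dominate C1 at T (9<10).
C4 fails to dominate C1 at T (6<10).
No single strategy dominates all the others.

none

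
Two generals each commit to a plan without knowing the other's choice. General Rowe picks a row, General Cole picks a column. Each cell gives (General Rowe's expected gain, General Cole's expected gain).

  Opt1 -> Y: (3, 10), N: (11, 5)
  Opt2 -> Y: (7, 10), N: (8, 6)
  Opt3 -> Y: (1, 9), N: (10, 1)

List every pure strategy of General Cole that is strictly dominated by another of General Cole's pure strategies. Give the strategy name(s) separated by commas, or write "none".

Y is not dominated — it holds its own against N at Opt1 (10>5).
Y strictly dominates N — Opt1: 10>5, Opt2: 10>6, Opt3: 9>1.

N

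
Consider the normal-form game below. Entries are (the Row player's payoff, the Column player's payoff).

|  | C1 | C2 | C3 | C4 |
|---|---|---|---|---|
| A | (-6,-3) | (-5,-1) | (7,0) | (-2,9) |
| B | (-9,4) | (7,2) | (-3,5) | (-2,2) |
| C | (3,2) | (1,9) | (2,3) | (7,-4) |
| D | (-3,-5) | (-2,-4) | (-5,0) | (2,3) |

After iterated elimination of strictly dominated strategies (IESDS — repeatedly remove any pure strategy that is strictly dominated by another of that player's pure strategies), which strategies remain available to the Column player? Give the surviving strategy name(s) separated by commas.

Row D is eliminated: C beats it against every remaining column (C1: 3>-3, C2: 1>-2, C3: 2>-5, C4: 7>2).
Column C1 is eliminated: C3 beats it against every remaining row (A: 0>-3, B: 5>4, C: 3>2).
Among the remaining strategies, none is strictly dominated by another pure strategy of the same player, so the elimination stops.
Surviving strategies — the Row player: {A, B, C}; the Column player: {C2, C3, C4}.

C2, C3, C4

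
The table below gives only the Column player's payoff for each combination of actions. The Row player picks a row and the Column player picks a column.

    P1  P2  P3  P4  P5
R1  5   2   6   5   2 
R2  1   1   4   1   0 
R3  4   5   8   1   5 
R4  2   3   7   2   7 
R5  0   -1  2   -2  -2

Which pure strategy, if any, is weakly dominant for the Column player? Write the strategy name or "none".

P3

P3 vs P1: R1: 6>5, R2: 4>1, R3: 8>4, R4: 7>2, R5: 2>0.
P3 vs P2: R1: 6>2, R2: 4>1, R3: 8>5, R4: 7>3, R5: 2>-1.
P3 vs P4: R1: 6>5, R2: 4>1, R3: 8>1, R4: 7>2, R5: 2>-2.
P3 vs P5: R1: 6>2, R2: 4>0, R3: 8>5, R4: 7=7, R5: 2>-2.
P3 is at least as good as every other strategy against every opponent action, so it is weakly dominant.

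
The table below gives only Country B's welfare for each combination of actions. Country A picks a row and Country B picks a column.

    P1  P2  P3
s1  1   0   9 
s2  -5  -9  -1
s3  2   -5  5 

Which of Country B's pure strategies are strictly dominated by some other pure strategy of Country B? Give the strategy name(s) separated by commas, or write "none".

P1, P2

P1: dominated, since P3 does at least as well everywhere (s1: 9>1, s2: -1>-5, s3: 5>2).
P2: dominated, since P1 does at least as well everywhere (s1: 1>0, s2: -5>-9, s3: 2>-5).
Nothing dominates P3: P1 at s1 (9>1); P2 at s1 (9>0).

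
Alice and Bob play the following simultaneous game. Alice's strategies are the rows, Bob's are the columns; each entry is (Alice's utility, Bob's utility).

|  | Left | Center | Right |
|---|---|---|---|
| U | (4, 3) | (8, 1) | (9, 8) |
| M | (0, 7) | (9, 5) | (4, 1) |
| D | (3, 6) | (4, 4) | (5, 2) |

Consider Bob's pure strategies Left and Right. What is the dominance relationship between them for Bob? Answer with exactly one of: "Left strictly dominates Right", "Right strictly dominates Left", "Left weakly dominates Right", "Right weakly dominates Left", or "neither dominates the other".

Left's payoffs vs Right's, by Alice's action — U: 3<8, M: 7>1, D: 6>2.
Left does better at M, D but worse at U; neither strategy dominates the other.

neither dominates the other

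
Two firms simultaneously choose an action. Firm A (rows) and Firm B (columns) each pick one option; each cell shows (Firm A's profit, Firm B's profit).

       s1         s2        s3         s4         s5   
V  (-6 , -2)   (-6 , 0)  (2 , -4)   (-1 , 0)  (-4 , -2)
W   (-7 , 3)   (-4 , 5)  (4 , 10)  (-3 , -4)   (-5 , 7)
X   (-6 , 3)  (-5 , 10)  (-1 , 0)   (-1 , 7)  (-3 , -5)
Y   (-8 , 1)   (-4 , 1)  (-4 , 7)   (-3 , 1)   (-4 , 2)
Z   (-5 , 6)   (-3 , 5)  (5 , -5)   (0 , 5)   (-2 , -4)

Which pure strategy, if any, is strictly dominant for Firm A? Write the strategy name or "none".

Z

Z vs V: s1: -5>-6, s2: -3>-6, s3: 5>2, s4: 0>-1, s5: -2>-4.
Z vs W: s1: -5>-7, s2: -3>-4, s3: 5>4, s4: 0>-3, s5: -2>-5.
Z vs X: s1: -5>-6, s2: -3>-5, s3: 5>-1, s4: 0>-1, s5: -2>-3.
Z vs Y: s1: -5>-8, s2: -3>-4, s3: 5>-4, s4: 0>-3, s5: -2>-4.
Z strictly beats every other strategy against every opponent action, so it is strictly dominant.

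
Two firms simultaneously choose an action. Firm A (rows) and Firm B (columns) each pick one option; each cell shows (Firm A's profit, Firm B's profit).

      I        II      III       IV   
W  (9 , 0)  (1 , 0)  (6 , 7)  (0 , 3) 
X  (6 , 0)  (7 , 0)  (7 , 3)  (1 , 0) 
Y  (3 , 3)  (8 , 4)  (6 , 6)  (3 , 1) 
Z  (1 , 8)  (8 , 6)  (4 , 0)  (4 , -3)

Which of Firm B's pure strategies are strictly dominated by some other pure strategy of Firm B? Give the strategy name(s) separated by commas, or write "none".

I: no other strategy beats it everywhere (II at W (0=0); III at Z (8>0); IV at X (0=0)).
II: no other strategy beats it everywhere (I at W (0=0); III at Z (6>0); IV at X (0=0)).
III: no other strategy beats it everywhere (I at W (7>0); II at W (7>0); IV at W (7>3)).
III strictly dominates IV — W: 7>3, X: 3>0, Y: 6>1, Z: 0>-3.

IV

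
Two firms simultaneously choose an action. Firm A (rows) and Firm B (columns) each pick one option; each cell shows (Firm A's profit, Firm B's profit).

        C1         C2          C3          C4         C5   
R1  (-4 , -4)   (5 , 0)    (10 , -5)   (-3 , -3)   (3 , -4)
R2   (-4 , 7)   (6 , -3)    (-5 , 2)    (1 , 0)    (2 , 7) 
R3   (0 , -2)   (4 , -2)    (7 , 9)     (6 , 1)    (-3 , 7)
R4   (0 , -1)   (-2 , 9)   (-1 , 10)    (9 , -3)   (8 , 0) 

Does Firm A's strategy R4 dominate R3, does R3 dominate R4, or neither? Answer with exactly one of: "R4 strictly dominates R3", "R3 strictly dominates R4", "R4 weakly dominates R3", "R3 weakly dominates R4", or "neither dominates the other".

neither dominates the other

R4's payoffs vs R3's, by Firm B's action — C1: 0=0, C2: -2<4, C3: -1<7, C4: 9>6, C5: 8>-3.
R4 does better at C4, C5 but worse at C2, C3; neither strategy dominates the other.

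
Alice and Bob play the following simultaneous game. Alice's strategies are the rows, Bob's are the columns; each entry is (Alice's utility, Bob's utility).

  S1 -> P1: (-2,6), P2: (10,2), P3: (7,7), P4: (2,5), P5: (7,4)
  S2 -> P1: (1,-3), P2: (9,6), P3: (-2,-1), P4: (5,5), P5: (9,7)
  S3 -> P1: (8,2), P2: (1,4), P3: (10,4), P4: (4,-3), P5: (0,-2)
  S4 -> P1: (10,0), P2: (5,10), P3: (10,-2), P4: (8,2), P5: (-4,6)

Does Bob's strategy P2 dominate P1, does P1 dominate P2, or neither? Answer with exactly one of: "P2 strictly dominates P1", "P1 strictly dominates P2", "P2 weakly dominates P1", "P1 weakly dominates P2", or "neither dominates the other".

neither dominates the other

P2's payoffs vs P1's, by Alice's action — S1: 2<6, S2: 6>-3, S3: 4>2, S4: 10>0.
P2 does better at S2, S3, S4 but worse at S1; neither strategy dominates the other.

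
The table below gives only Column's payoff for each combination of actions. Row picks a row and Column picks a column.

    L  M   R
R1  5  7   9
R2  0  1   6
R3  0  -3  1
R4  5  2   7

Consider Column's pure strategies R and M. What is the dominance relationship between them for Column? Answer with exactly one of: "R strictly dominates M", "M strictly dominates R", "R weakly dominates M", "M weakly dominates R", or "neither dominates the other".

R's payoffs vs M's, by Row's action — R1: 9>7, R2: 6>1, R3: 1>-3, R4: 7>2.
R gives a strictly higher payoff against every action of Row, so R strictly dominates M.

R strictly dominates M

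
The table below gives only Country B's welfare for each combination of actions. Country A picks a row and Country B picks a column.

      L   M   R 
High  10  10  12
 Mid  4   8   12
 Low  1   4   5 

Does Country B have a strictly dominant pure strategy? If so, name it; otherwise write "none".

R vs L: High: 12>10, Mid: 12>4, Low: 5>1.
R vs M: High: 12>10, Mid: 12>8, Low: 5>4.
R strictly beats every other strategy against every opponent action, so it is strictly dominant.

R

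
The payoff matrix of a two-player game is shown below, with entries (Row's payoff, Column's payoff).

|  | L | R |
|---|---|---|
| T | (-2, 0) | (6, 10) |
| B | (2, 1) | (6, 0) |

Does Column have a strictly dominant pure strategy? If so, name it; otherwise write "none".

none

L fails to dominate R at T (0<10).
R fails to dominate L at B (0<1).
No single strategy dominates all the others.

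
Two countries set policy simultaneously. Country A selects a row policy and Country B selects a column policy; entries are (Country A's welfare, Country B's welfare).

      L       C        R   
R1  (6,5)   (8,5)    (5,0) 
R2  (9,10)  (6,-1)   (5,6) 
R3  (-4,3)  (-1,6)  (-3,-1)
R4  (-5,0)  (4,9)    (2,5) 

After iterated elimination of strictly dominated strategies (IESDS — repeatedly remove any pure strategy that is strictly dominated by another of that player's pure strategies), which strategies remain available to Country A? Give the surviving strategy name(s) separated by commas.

R1, R2

Row R3 is eliminated: R1 beats it against every remaining column (L: 6>-4, C: 8>-1, R: 5>-3).
Country A's strategy R4 is strictly dominated by R1 (L: 6>-5, C: 8>4, R: 5>2) and is removed.
Column R is eliminated: L beats it against every remaining row (R1: 5>0, R2: 10>6).
Among the remaining strategies, none is strictly dominated by another pure strategy of the same player, so the elimination stops.
Surviving strategies — Country A: {R1, R2}; Country B: {L, C}.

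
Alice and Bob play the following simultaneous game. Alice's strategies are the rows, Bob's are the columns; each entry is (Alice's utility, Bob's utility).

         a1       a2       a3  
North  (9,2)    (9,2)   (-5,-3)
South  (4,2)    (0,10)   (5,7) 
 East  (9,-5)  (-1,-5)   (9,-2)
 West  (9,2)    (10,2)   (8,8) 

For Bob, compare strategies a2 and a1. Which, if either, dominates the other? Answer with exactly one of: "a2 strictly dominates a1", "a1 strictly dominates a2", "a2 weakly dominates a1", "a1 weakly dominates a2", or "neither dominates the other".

a2's payoffs vs a1's, by Alice's action — North: 2=2, South: 10>2, East: -5=-5, West: 2=2.
a2 is at least as good everywhere and strictly better somewhere (tied only at North, East, West), so a2 weakly but not strictly dominates a1.

a2 weakly dominates a1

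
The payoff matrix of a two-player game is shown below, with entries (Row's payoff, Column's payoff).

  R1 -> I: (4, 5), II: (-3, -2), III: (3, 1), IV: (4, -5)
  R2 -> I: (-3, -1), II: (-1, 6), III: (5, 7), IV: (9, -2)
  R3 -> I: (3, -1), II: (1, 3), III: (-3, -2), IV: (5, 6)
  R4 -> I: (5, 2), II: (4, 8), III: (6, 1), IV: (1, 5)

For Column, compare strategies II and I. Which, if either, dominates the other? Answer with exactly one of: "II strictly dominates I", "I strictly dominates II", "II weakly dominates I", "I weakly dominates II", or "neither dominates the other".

neither dominates the other

II's payoffs vs I's, by Row's action — R1: -2<5, R2: 6>-1, R3: 3>-1, R4: 8>2.
II does better at R2, R3, R4 but worse at R1; neither strategy dominates the other.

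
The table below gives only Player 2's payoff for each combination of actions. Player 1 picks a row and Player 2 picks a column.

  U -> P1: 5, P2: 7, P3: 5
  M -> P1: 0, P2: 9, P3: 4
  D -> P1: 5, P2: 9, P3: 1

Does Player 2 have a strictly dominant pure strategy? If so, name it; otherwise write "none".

P2 vs P1: U: 7>5, M: 9>0, D: 9>5.
P2 vs P3: U: 7>5, M: 9>4, D: 9>1.
P2 strictly beats every other strategy against every opponent action, so it is strictly dominant.

P2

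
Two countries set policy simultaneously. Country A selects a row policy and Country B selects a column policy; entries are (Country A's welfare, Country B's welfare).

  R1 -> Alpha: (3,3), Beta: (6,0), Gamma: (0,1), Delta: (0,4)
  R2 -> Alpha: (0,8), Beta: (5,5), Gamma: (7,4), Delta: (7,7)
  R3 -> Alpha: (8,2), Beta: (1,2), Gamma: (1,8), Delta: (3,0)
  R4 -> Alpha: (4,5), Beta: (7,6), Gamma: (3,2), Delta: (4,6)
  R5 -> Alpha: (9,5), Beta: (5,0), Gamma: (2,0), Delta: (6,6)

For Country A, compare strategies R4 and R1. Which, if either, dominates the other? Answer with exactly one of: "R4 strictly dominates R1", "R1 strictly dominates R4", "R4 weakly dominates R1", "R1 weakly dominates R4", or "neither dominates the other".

R4 strictly dominates R1

R4's payoffs vs R1's, by Country B's action — Alpha: 4>3, Beta: 7>6, Gamma: 3>0, Delta: 4>0.
Every comparison favours R4, so R4 strictly dominates R1.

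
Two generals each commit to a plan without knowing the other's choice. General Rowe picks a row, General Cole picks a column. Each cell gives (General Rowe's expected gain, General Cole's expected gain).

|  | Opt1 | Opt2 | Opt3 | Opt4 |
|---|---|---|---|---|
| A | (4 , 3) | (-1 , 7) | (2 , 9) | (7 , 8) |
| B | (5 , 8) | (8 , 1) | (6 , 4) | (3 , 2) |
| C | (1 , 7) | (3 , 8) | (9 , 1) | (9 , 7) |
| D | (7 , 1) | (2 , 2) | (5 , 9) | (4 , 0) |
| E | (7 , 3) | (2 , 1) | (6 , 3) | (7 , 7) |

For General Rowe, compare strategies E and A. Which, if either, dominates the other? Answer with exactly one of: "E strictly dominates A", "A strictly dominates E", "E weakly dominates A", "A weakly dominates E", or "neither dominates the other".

E's payoffs vs A's, by General Cole's action — Opt1: 7>4, Opt2: 2>-1, Opt3: 6>2, Opt4: 7=7.
E is at least as good everywhere and strictly better somewhere (tied only at Opt4), so E weakly but not strictly dominates A.

E weakly dominates A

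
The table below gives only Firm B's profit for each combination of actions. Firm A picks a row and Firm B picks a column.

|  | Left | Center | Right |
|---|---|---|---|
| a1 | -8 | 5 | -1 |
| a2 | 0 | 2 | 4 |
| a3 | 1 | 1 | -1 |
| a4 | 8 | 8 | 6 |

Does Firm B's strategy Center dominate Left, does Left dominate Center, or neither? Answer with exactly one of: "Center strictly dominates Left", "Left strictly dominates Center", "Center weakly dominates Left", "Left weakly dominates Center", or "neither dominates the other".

Compare Center to Left across each choice by Firm A: a1: 5>-8, a2: 2>0, a3: 1=1, a4: 8=8.
Center is at least as good everywhere and strictly better somewhere (tied only at a3, a4), so Center weakly but not strictly dominates Left.

Center weakly dominates Left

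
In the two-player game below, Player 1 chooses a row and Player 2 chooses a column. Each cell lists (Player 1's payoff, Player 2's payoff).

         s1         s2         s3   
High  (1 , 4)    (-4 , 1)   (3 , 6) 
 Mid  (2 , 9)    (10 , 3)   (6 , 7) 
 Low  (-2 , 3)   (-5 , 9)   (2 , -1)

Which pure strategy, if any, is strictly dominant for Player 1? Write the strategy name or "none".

Mid vs High: s1: 2>1, s2: 10>-4, s3: 6>3.
Mid vs Low: s1: 2>-2, s2: 10>-5, s3: 6>2.
Mid strictly beats every other strategy against every opponent action, so it is strictly dominant.

Mid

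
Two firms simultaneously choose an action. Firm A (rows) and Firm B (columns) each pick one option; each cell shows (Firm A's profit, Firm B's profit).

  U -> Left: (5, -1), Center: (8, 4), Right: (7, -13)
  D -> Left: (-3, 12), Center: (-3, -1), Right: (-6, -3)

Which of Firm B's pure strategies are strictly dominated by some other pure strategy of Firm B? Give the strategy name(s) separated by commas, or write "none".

Right

Nothing dominates Left: Center at D (12>-1); Right at U (-1>-13).
Nothing dominates Center: Left at U (4>-1); Right at U (4>-13).
Right: dominated, since Left does at least as well everywhere (U: -1>-13, D: 12>-3).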